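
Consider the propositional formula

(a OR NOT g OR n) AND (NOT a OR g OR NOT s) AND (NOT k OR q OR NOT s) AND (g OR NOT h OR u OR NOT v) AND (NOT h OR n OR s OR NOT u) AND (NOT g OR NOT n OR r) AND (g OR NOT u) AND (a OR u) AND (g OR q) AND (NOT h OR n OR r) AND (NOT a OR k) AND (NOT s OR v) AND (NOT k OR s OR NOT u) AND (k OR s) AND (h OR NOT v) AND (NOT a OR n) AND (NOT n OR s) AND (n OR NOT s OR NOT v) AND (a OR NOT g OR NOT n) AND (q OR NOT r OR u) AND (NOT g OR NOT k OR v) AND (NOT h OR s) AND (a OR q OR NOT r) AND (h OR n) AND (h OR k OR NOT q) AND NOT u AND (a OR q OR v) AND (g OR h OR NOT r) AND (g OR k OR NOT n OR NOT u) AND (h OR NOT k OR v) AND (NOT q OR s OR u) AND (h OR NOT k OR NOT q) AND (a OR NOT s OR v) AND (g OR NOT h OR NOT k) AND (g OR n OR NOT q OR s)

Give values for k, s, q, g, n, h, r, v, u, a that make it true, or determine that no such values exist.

k: True, s: True, q: True, g: True, n: True, h: True, r: True, v: True, u: False, a: True

Unit clause (NOT u) forces u = False.
In (a OR u) only a is left, so a = True.
In (NOT a OR k) only k is left, so k = True.
In (NOT a OR n) only n is left, so n = True.
In (NOT n OR s) only s is left, so s = True.
In (NOT a OR g OR NOT s) only g is left, so g = True.
In (NOT k OR q OR NOT s) only q is left, so q = True.
In (NOT g OR NOT n OR r) only r is left, so r = True.
In (NOT s OR v) only v is left, so v = True.
In (h OR NOT v) only h is left, so h = True.
All clauses satisfied.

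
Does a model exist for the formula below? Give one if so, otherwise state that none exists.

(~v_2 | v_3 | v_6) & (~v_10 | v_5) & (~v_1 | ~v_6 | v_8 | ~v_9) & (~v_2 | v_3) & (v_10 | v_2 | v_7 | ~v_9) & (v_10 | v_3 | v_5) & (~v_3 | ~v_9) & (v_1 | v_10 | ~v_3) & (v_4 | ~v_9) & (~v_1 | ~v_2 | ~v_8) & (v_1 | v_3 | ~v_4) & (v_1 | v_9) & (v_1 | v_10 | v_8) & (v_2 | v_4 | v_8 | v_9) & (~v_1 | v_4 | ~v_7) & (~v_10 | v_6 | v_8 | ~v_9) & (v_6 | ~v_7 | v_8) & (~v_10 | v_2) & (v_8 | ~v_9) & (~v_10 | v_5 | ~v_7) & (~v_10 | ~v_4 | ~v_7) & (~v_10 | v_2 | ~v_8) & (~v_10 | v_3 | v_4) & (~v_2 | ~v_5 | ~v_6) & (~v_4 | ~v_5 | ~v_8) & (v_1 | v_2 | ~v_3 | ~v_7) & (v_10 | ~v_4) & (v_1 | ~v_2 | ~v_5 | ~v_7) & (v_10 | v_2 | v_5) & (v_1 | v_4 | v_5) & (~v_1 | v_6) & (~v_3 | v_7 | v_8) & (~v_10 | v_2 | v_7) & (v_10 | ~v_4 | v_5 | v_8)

v_1: True, v_2: False, v_3: True, v_4: False, v_5: True, v_6: True, v_7: False, v_8: True, v_9: False, v_10: False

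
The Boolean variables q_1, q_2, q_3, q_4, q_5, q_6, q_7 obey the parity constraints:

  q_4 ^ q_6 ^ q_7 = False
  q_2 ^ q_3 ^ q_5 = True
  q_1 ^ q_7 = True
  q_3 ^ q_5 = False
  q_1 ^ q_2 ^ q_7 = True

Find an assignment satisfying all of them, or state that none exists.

Adding constraints 2, 3, 4, 5 mod 2: every variable appears an even number of times on the left, so the left side is 0.
But the right sides sum to 1 (mod 2). 0 ≠ 1 — the system is inconsistent.

UNSATISFIABLE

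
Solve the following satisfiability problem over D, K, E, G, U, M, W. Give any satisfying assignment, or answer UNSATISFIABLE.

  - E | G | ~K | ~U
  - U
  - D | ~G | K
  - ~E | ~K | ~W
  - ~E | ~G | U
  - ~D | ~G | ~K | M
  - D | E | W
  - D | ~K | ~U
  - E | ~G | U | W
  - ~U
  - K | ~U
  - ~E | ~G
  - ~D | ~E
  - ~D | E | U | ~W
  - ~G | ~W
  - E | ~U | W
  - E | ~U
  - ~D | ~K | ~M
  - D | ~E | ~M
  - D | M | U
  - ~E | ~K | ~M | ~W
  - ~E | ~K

UNSATISFIABLE

Case U = True:
  Clause (~U) is falsified — contradiction.
Case U = False:
  Clause (U) is falsified — contradiction.
Both cases fail, so the formula is unsatisfiable.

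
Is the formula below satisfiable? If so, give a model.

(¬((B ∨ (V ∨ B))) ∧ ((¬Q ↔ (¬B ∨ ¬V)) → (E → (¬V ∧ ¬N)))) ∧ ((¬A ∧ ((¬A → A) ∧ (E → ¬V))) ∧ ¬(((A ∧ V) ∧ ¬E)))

Case A = True: the conjunct ¬A is False.
Case A = False: the conjunct ¬A → A becomes ¬False → False = False.
Both cases fail — unsatisfiable.

The formula is unsatisfiable.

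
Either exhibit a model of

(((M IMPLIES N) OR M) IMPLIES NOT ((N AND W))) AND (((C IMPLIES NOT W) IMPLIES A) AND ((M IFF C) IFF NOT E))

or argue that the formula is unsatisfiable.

N = True; E = True; W = False; M = True; A = True; C = False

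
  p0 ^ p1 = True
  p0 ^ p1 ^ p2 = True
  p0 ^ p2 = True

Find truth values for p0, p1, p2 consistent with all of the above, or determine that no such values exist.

p0: True, p1: False, p2: False

p0 ^ p1 = T ^ F = True ✓
p0 ^ p1 ^ p2 = T ^ F ^ F = True ✓
p0 ^ p2 = T ^ F = True ✓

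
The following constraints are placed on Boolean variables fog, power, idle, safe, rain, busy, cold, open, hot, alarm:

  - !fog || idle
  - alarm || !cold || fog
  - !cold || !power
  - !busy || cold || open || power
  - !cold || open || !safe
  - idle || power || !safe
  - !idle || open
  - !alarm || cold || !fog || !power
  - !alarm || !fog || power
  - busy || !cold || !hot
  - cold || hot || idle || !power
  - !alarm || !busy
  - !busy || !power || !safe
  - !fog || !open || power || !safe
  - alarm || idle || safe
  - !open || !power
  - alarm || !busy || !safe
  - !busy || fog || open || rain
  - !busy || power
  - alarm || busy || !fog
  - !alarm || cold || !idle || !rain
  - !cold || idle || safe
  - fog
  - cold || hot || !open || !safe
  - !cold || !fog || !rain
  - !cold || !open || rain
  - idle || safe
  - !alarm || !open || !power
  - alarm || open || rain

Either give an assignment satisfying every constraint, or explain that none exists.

The formula is unsatisfiable.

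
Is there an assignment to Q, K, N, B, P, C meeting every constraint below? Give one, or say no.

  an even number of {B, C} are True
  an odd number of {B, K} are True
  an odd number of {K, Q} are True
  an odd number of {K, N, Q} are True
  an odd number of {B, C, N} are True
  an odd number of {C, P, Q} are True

Unsatisfiable — no assignment works.

Adding constraints 1, 3, 4, 5 mod 2: every variable appears an even number of times on the left, so the left side is 0.
But the right sides sum to 1 (mod 2). 0 ≠ 1 — the system is inconsistent.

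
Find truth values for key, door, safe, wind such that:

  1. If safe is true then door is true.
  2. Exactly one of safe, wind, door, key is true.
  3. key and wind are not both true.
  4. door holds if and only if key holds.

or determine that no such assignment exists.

key = False, door = False, safe = False, wind = True

  (1) safe=F ⇒ door: vacuous ✓
  (2) {safe, wind, door, key}: 1 true — exactly one ✓
  (3) key=F, wind=T — not both ✓
  (4) door=F, key=F — same ✓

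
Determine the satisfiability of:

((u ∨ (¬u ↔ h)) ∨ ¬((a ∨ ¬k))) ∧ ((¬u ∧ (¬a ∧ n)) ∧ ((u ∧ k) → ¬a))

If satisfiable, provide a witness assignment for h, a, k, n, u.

h = True, a = False, k = False, n = True, u = False

  (u ∨ (¬u ↔ h)) ∨ ¬((a ∨ ¬k)) = True
    u ∨ (¬u ↔ h) = True
      ¬u ↔ h = True
        ¬u = True
    ¬((a ∨ ¬k)) = False
      a ∨ ¬k = True
        ¬k = True
  (¬u ∧ (¬a ∧ n)) ∧ ((u ∧ k) → ¬a) = True
    ¬u ∧ (¬a ∧ n) = True
      ¬u = True
      ¬a ∧ n = True
        ¬a = True
    (u ∧ k) → ¬a = True
      u ∧ k = False
      ¬a = True
Both conjuncts True, so the formula holds.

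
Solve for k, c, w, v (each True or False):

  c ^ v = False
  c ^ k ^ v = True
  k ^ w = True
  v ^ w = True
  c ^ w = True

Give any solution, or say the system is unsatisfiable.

k=T, c=T, w=F, v=T

c ^ v = T ^ T = False ✓
c ^ k ^ v = T ^ T ^ T = True ✓
k ^ w = T ^ F = True ✓
v ^ w = T ^ F = True ✓
c ^ w = T ^ F = True ✓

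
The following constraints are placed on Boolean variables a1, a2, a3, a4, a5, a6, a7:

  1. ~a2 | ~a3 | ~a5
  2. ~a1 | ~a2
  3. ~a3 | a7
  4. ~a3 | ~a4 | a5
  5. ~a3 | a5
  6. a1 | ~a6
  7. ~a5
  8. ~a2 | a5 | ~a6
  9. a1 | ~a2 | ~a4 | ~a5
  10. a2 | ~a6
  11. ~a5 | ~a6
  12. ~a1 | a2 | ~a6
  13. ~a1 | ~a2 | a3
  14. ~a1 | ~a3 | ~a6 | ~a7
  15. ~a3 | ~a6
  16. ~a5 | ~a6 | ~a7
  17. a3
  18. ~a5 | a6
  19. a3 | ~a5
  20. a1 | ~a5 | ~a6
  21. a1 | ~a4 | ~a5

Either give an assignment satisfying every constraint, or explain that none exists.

UNSATISFIABLE

Case a5 = True:
  Clause (~a5) is falsified — contradiction.
Case a5 = False:
  (~a3 | a5) forces a3 = False.
  Clause (a3) is falsified — contradiction.
Both cases fail, so the formula is unsatisfiable.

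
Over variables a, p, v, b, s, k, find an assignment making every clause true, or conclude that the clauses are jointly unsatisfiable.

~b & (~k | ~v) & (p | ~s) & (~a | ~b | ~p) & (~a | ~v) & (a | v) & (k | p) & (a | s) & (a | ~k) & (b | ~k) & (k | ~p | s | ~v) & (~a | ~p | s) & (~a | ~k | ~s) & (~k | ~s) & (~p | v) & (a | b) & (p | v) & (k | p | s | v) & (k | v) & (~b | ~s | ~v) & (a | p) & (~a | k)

UNSATISFIABLE

Case a = True:
  (~b) forces b = False.
  (~a | ~v) forces v = False.
  (b | ~k) forces k = False.
  Clause (k | v) is falsified — contradiction.
Case a = False:
  (~b) forces b = False.
  Clause (a | b) is falsified — contradiction.
Both cases fail, so the formula is unsatisfiable.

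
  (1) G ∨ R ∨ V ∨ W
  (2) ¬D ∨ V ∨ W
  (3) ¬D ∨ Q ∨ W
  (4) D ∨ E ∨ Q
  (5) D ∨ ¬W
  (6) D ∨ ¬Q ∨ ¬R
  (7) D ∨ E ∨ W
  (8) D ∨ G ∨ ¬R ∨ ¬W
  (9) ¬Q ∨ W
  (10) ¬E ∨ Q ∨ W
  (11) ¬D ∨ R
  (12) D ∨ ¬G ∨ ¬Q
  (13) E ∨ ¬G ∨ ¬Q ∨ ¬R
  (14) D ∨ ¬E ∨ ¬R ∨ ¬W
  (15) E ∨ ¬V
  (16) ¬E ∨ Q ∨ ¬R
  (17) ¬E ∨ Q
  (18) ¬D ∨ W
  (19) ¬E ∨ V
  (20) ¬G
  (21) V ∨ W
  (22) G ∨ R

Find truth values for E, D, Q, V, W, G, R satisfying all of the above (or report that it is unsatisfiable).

Unit clause (¬G) forces G = False.
In (G ∨ R) only R is left, so R = True.
Set E = True.
  then (¬E ∨ Q ∨ ¬R) forces Q = True.
  then (¬E ∨ V) forces V = True.
  then (D ∨ ¬Q ∨ ¬R) forces D = True.
  then (¬Q ∨ W) forces W = True.
All clauses satisfied.

E = True, D = True, Q = True, V = True, W = True, G = False, R = True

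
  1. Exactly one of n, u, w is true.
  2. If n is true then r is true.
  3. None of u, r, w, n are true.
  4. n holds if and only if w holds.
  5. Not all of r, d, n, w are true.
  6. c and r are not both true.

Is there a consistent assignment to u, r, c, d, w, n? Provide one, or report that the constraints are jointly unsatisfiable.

The formula is unsatisfiable.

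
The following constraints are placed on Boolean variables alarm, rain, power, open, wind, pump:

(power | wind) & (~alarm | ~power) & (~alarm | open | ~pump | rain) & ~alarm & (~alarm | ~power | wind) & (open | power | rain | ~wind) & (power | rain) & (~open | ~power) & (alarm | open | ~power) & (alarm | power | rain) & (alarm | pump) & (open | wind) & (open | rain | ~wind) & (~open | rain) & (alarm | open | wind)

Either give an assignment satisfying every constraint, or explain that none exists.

alarm=F; rain=T; power=F; open=F; wind=T; pump=T

Unit clause (~alarm) forces alarm = False.
In (alarm | pump) only pump is left, so pump = True.
Try rain = False:
  (power | rain) forces power = True.
  (~open | ~power) forces open = False.
  clause (alarm | open | ~power) is falsified — backtrack.
So rain = True.
Set power = False.
  then (power | wind) forces wind = True.
Set open = False.
All clauses satisfied.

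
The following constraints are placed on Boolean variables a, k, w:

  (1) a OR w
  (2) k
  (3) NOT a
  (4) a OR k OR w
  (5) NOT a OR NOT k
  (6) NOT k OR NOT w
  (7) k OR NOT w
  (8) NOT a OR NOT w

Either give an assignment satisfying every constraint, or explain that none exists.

Case a = True:
  Clause (NOT a) is falsified — contradiction.
Case a = False:
  (a OR w) forces w = True.
  (k) forces k = True.
  Clause (NOT k OR NOT w) is falsified — contradiction.
Both cases fail, so the formula is unsatisfiable.

The formula is unsatisfiable.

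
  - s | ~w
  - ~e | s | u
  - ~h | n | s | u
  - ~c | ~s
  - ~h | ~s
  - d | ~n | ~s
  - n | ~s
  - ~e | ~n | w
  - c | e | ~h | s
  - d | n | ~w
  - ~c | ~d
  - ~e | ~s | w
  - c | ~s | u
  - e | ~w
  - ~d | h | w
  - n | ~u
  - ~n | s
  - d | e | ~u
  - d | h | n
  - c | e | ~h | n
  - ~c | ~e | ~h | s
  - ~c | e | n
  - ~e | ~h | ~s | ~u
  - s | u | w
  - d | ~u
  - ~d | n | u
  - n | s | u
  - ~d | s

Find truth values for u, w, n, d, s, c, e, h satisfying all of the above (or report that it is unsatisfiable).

u=T; w=T; n=T; d=T; s=T; c=F; e=T; h=F

Set u = True.
  then (n | ~u) forces n = True.
  then (~n | s) forces s = True.
  then (d | ~u) forces d = True.
  then (~c | ~s) forces c = False.
  then (~h | ~s) forces h = False.
  then (~d | h | w) forces w = True.
  then (e | ~w) forces e = True.
All clauses satisfied.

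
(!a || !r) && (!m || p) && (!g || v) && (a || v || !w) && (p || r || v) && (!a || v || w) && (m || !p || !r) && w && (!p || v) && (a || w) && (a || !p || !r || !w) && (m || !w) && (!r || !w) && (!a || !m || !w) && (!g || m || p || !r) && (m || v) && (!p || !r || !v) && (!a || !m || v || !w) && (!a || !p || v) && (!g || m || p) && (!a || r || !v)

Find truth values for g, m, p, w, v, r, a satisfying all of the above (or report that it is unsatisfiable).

g = True, m = True, p = True, w = True, v = True, r = False, a = False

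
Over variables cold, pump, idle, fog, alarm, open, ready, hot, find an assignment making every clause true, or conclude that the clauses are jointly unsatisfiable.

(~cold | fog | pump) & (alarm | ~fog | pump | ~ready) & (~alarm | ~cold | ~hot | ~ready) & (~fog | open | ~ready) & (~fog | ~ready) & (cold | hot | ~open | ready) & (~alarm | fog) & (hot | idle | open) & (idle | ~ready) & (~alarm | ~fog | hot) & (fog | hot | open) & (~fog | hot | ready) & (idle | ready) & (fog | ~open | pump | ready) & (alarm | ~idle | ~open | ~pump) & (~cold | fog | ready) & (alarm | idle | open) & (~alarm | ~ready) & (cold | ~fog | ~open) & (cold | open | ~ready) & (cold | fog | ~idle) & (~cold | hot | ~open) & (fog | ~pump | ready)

cold=F, pump=F, idle=T, fog=T, alarm=F, open=F, ready=F, hot=T

Set cold = False.
Set pump = False.
Try idle = False:
  (idle | ~ready) forces ready = False.
  clause (idle | ready) is falsified — backtrack.
So idle = True.
  then (cold | fog | ~idle) forces fog = True.
  then (~fog | ~ready) forces ready = False.
  then (~fog | hot | ready) forces hot = True.
  then (cold | ~fog | ~open) forces open = False.
Set alarm = False.
All clauses satisfied.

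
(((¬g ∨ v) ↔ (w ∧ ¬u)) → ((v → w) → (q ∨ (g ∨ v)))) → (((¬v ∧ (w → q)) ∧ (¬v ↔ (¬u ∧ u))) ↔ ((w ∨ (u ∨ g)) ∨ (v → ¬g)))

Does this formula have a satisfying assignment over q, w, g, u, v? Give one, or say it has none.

q = False, w = True, g = False, u = False, v = False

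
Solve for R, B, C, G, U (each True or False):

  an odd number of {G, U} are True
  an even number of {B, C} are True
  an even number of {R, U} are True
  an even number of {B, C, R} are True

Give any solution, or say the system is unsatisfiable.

R = False, B = False, C = False, G = True, U = False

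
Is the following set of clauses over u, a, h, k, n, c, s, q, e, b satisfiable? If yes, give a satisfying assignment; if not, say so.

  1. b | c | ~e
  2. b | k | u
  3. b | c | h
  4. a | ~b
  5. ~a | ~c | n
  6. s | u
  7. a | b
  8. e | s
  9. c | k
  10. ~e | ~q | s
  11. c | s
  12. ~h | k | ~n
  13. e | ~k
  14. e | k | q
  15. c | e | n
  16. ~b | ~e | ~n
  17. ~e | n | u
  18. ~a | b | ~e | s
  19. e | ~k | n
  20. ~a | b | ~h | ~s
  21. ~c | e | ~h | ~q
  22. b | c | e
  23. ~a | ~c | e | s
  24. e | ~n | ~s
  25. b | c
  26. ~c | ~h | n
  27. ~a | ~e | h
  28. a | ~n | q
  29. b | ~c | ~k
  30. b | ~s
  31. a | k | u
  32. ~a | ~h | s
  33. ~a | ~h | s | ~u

u = True; a = True; h = True; k = True; n = False; c = False; s = True; q = True; e = True; b = True

Set u = True.
Set a = True.
Set h = True.
  then (~a | ~h | s) forces s = True.
  then (~a | b | ~h | ~s) forces b = True.
Try k = False:
  (c | k) forces c = True.
  (~a | ~c | n) forces n = True.
  clause (~h | k | ~n) is falsified — backtrack.
So k = True.
  then (e | ~k) forces e = True.
  then (~b | ~e | ~n) forces n = False.
  then (~c | ~h | n) forces c = False.
Set q = True.
All clauses satisfied.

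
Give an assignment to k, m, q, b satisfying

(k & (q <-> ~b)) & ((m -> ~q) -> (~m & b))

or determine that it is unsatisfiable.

k=T, m=T, q=T, b=F

  k & (q <-> ~b) = True
    q <-> ~b = True
      ~b = True
  (m -> ~q) -> (~m & b) = True
    m -> ~q = False
      ~q = False
    ~m & b = False
      ~m = False
Both conjuncts True, so the formula holds.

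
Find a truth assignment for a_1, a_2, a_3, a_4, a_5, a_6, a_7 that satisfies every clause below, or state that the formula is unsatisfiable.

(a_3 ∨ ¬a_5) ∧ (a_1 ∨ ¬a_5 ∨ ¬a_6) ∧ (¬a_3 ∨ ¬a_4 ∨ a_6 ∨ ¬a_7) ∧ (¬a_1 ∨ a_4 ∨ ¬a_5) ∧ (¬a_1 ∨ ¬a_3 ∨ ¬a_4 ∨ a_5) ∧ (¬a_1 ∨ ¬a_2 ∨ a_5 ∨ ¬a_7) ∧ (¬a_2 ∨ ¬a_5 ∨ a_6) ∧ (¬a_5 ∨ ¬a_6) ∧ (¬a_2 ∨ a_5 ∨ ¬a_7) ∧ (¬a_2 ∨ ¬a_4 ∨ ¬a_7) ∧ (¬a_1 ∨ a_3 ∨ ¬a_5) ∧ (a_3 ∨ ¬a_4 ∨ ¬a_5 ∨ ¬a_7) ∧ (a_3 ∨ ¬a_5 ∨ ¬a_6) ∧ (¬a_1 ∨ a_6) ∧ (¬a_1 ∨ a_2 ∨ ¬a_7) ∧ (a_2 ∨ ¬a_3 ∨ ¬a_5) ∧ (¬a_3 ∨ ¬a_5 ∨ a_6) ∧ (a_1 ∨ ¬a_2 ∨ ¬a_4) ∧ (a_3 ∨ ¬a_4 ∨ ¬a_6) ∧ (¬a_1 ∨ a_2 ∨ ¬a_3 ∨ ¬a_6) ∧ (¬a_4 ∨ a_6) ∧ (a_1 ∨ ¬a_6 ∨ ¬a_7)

Set a_1 = False.
Set a_2 = False.
Set a_3 = True.
  then (a_2 ∨ ¬a_3 ∨ ¬a_5) forces a_5 = False.
Set a_4 = True.
  then (¬a_4 ∨ a_6) forces a_6 = True.
  then (a_1 ∨ ¬a_6 ∨ ¬a_7) forces a_7 = False.
All clauses satisfied.

a_1=F, a_2=F, a_3=T, a_4=T, a_5=F, a_6=T, a_7=F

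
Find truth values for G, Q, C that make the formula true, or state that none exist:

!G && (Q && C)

G = False; Q = True; C = True

  !G = True
  Q && C = True
Both conjuncts True, so the formula holds.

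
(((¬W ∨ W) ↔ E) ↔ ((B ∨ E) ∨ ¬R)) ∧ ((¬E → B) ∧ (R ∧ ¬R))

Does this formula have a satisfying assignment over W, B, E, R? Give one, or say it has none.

Case R = True: the conjunct ¬R is False.
Case R = False: the conjunct R is False.
Both cases fail — unsatisfiable.

Unsatisfiable — no assignment works.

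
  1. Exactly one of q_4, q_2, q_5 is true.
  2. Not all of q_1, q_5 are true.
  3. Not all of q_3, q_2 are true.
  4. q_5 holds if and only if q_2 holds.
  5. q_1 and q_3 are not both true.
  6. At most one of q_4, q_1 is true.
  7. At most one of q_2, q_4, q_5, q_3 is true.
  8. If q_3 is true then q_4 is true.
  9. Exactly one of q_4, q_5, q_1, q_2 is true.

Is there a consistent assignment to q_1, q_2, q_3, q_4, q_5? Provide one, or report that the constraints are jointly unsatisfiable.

q_1 = False; q_2 = False; q_3 = False; q_4 = True; q_5 = False

  (1) {q_4, q_2, q_5}: 1 true — exactly one ✓
  (2) {q_1, q_5}: 0/2 true — not all ✓
  (3) {q_3, q_2}: 0/2 true — not all ✓
  (4) q_5=F, q_2=F — same ✓
  (5) q_1=F, q_3=F — not both ✓
  (6) {q_4, q_1}: 1 true — at most one ✓
  (7) {q_2, q_4, q_5, q_3}: 1 true — at most one ✓
  (8) q_3=F ⇒ q_4: vacuous ✓
  (9) {q_4, q_5, q_1, q_2}: 1 true — exactly one ✓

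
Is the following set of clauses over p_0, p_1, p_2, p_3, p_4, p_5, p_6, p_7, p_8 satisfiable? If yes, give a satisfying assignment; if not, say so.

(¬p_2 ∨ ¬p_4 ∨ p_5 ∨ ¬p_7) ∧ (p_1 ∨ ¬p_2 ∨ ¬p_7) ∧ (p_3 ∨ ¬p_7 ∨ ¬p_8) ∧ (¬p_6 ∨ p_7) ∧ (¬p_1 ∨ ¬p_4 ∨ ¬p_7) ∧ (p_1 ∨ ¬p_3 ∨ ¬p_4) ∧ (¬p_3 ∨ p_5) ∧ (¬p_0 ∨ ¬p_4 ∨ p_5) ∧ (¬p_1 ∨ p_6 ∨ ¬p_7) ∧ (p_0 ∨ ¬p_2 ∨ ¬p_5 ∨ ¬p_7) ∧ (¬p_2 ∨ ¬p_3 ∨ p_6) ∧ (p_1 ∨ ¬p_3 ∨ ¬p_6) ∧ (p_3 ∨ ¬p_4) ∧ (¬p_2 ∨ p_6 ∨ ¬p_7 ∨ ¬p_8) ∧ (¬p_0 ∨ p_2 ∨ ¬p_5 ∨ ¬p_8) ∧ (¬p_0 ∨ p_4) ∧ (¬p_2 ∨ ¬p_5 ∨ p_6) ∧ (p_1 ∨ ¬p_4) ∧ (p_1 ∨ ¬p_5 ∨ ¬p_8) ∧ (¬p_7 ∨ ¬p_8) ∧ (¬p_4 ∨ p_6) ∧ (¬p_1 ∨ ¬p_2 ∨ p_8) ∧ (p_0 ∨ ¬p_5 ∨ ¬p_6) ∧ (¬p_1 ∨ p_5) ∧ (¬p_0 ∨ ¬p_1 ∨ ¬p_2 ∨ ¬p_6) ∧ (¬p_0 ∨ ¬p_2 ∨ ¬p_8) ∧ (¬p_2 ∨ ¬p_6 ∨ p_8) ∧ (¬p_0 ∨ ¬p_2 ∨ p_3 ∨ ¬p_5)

p_0 = False; p_1 = False; p_2 = False; p_3 = False; p_4 = False; p_5 = False; p_6 = True; p_7 = True; p_8 = False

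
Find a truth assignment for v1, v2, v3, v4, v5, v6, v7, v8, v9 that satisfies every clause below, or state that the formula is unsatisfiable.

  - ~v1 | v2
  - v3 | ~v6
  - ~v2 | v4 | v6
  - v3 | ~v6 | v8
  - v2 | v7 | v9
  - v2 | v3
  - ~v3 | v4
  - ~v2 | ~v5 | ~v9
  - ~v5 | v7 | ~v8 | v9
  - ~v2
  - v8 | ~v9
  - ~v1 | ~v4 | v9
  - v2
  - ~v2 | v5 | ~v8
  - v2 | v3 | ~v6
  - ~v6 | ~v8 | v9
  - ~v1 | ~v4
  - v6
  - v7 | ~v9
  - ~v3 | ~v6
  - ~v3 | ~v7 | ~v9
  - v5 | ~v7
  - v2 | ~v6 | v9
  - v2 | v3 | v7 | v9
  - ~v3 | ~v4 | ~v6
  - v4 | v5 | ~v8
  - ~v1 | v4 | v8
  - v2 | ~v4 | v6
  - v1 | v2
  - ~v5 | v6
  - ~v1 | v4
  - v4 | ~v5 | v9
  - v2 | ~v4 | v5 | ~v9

Case v2 = True:
  Clause (~v2) is falsified — contradiction.
Case v2 = False:
  Clause (v2) is falsified — contradiction.
Both cases fail, so the formula is unsatisfiable.

Unsatisfiable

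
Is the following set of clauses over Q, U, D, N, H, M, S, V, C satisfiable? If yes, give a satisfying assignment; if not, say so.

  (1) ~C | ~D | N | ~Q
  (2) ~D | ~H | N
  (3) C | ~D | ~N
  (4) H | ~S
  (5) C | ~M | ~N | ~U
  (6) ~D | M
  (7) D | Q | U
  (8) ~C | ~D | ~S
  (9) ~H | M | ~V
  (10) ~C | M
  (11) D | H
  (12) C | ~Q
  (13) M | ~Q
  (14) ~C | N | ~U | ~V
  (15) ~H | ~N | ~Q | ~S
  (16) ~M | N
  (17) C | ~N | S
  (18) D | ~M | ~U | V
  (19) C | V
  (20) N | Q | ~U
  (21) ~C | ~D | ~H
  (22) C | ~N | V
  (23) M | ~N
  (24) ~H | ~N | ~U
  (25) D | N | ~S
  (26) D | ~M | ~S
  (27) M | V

Set Q = True.
  then (C | ~Q) forces C = True.
  then (M | ~Q) forces M = True.
  then (~M | N) forces N = True.
Set U = False.
Set D = False.
  then (D | H) forces H = True.
  then (~H | ~N | ~Q | ~S) forces S = False.
Set V = True.
All clauses satisfied.

Q = True, U = False, D = False, N = True, H = True, M = True, S = False, V = True, C = True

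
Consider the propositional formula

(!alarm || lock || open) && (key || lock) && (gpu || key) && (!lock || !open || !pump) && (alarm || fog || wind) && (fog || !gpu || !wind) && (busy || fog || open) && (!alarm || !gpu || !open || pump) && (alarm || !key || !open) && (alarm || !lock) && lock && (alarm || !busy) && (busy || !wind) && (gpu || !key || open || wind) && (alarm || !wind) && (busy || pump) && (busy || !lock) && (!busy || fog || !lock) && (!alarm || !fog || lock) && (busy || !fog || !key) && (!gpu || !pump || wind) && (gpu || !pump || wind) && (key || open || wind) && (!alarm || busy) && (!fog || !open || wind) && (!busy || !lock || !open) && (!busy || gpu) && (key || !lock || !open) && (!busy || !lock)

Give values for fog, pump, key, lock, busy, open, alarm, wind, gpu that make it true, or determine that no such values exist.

Case lock = True:
  (alarm || !lock) forces alarm = True.
  (busy || !lock) forces busy = True.
  Clause (!busy || !lock) is falsified — contradiction.
Case lock = False:
  Clause (lock) is falsified — contradiction.
Both cases fail, so the formula is unsatisfiable.

UNSATISFIABLE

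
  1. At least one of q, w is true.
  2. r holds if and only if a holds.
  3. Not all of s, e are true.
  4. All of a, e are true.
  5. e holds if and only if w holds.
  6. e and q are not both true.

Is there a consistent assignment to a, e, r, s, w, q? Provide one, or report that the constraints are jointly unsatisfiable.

a = True; e = True; r = True; s = False; w = True; q = False

  (1) {q, w}: 1 true — at least one ✓
  (2) r=T, a=T — same ✓
  (3) {s, e}: 1/2 true — not all ✓
  (4) {a, e}: all 2 true ✓
  (5) e=T, w=T — same ✓
  (6) e=T, q=F — not both ✓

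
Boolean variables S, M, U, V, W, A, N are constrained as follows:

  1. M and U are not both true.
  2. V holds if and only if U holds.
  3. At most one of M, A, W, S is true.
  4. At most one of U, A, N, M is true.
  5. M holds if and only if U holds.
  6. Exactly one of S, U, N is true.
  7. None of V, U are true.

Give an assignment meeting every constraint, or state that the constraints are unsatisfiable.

S = True, M = False, U = False, V = False, W = False, A = False, N = False

  (1) M=F, U=F — not both ✓
  (2) V=F, U=F — same ✓
  (3) {M, A, W, S}: 1 true — at most one ✓
  (4) {U, A, N, M}: 0 true — at most one ✓
  (5) M=F, U=F — same ✓
  (6) {S, U, N}: 1 true — exactly one ✓
  (7) {V, U}: 0 true — none ✓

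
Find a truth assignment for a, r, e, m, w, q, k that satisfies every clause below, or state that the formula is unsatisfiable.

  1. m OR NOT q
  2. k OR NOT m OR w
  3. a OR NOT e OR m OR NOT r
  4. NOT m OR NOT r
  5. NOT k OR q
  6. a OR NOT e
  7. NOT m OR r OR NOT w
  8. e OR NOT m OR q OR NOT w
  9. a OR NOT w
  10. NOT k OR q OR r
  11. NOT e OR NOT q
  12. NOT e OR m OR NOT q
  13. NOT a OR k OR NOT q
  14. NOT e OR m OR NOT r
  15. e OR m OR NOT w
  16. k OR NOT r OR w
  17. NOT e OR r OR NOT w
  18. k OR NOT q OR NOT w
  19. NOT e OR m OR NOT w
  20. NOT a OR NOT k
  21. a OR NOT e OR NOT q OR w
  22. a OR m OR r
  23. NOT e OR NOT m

a = False, r = False, e = False, m = True, w = False, q = True, k = True

Set a = False.
  then (a OR NOT e) forces e = False.
  then (a OR NOT w) forces w = False.
Try r = True:
  (NOT m OR NOT r) forces m = False.
  (m OR NOT q) forces q = False.
  (NOT k OR q) forces k = False.
  clause (k OR NOT r OR w) is falsified — backtrack.
So r = False.
  then (a OR m OR r) forces m = True.
  then (k OR NOT m OR w) forces k = True.
  then (NOT k OR q) forces q = True.
All clauses satisfied.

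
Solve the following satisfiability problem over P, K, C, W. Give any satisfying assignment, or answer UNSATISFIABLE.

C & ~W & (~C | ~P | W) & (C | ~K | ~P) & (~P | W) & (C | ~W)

P=F, K=F, C=T, W=F

Unit clause (C) forces C = True.
Unit clause (~W) forces W = False.
In (~C | ~P | W) only ~P is left, so P = False.
Set K = False.
Check each clause:
  (C): C holds.
  (~W): ~W holds.
  (~C | ~P | W): ~P holds.
  (C | ~K | ~P): C holds.
  (~P | W): ~P holds.
  (C | ~W): C holds.
All clauses satisfied.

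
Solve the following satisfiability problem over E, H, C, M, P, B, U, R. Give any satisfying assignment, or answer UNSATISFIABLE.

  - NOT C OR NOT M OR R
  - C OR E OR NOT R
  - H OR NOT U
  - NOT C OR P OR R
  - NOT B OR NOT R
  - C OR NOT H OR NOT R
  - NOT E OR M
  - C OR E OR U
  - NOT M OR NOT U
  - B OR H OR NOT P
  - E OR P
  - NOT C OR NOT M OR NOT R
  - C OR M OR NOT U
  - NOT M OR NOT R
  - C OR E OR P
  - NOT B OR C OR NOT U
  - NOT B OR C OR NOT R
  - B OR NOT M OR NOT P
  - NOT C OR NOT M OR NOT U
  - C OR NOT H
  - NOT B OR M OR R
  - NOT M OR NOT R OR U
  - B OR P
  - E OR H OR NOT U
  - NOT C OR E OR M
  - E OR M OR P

E = True; H = False; C = False; M = True; P = False; B = True; U = False; R = False

Set E = True.
  then (NOT E OR M) forces M = True.
  then (NOT M OR NOT U) forces U = False.
  then (NOT M OR NOT R) forces R = False.
  then (NOT C OR NOT M OR R) forces C = False.
  then (C OR NOT H) forces H = False.
Set P = False.
  then (B OR P) forces B = True.
All clauses satisfied.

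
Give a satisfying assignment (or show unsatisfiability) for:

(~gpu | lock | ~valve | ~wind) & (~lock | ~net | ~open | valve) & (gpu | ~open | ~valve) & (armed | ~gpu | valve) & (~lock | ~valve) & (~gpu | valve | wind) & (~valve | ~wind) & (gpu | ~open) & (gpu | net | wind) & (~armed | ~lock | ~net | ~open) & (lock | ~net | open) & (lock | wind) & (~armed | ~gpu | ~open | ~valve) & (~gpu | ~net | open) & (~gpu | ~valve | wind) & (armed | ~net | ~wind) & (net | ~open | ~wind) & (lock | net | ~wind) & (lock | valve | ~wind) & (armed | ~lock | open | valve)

armed: True, open: False, gpu: True, net: False, valve: False, wind: True, lock: True

Set armed = True.
Set open = False.
Set gpu = True.
  then (~gpu | ~net | open) forces net = False.
Try valve = True:
  (~lock | ~valve) forces lock = False.
  (~gpu | lock | ~valve | ~wind) forces wind = False.
  clause (lock | wind) is falsified — backtrack.
So valve = False.
  then (~gpu | valve | wind) forces wind = True.
  then (lock | net | ~wind) forces lock = True.
All clauses satisfied.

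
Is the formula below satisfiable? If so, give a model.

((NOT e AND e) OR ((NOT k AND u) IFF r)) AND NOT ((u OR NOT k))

r: False, k: True, e: True, u: False

  (NOT e AND e) OR ((NOT k AND u) IFF r) = True
    NOT e AND e = False
      NOT e = False
    (NOT k AND u) IFF r = True
      NOT k AND u = False
        NOT k = False
  NOT ((u OR NOT k)) = True
    u OR NOT k = False
      NOT k = False
Both conjuncts True, so the formula holds.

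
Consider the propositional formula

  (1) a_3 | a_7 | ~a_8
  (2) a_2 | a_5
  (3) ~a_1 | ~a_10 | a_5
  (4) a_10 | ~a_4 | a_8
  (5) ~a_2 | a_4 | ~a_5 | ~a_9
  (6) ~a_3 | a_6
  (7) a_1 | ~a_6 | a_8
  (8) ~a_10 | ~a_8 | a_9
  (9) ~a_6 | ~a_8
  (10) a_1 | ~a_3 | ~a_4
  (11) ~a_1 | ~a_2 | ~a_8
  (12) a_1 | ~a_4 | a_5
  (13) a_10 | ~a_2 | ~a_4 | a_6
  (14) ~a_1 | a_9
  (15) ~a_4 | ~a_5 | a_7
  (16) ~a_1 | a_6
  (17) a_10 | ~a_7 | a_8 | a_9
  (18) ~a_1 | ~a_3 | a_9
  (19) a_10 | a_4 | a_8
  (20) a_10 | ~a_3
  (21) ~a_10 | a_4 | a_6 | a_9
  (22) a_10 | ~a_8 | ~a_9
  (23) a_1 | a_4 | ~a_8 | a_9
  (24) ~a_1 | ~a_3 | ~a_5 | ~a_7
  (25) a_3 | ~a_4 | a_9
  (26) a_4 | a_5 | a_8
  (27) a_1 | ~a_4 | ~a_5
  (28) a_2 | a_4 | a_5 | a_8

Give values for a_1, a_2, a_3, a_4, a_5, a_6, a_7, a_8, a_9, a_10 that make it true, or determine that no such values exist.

a_1: False; a_2: False; a_3: False; a_4: False; a_5: True; a_6: False; a_7: True; a_8: True; a_9: True; a_10: True

Set a_1 = False.
Set a_2 = False.
  then (a_2 | a_5) forces a_5 = True.
  then (a_1 | ~a_4 | ~a_5) forces a_4 = False.
Try a_3 = True:
  (~a_3 | a_6) forces a_6 = True.
  (a_1 | ~a_6 | a_8) forces a_8 = True.
  clause (~a_6 | ~a_8) is falsified — backtrack.
So a_3 = False.
Set a_6 = False.
Set a_7 = True.
Set a_8 = True.
  then (a_1 | a_4 | ~a_8 | a_9) forces a_9 = True.
  then (a_10 | ~a_8 | ~a_9) forces a_10 = True.
All clauses satisfied.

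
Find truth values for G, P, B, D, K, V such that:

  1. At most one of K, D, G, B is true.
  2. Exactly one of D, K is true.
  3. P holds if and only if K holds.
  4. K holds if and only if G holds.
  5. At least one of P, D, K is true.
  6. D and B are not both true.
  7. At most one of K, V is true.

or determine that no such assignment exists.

G = False; P = False; B = False; D = True; K = False; V = True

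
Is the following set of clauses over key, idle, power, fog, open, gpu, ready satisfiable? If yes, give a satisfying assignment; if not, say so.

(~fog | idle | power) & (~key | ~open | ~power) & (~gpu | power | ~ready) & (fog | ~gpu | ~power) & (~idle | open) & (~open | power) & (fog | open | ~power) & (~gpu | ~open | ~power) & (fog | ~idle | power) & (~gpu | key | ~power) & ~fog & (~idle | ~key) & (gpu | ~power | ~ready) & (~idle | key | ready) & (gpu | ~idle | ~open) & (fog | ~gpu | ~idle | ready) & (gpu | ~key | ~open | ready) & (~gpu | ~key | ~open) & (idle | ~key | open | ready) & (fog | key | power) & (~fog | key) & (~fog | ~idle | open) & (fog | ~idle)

key=T, idle=F, power=F, fog=F, open=F, gpu=F, ready=T

Unit clause (~fog) forces fog = False.
In (fog | ~idle) only ~idle is left, so idle = False.
Set key = True.
Try power = True:
  (~key | ~open | ~power) forces open = False.
  clause (fog | open | ~power) is falsified — backtrack.
So power = False.
  then (~open | power) forces open = False.
  then (idle | ~key | open | ready) forces ready = True.
  then (~gpu | power | ~ready) forces gpu = False.
All clauses satisfied.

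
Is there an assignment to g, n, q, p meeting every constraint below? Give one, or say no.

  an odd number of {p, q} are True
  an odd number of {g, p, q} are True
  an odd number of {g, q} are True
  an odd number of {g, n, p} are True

g = False, n = True, q = True, p = False

{p, q}: 1 true → odd ✓
{g, p, q}: 1 true → odd ✓
{g, q}: 1 true → odd ✓
{g, n, p}: 1 true → odd ✓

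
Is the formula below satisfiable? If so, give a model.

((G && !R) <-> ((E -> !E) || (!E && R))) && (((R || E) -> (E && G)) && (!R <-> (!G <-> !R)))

UNSATISFIABLE

Case R = True: the formula simplifies to !(((E -> !E) || !E)) && ((E && G) && !G).
  G = True: the conjunct !G is False.
  G = False: the conjunct G is False.
Case R = False: the formula simplifies to (G <-> (E -> !E)) && ((E -> (E && G)) && !G).
  G = True: the conjunct !G is False.
  G = False: simplifies to !((E -> !E)) && !E.
    E = True: the conjunct !E is False.
    E = False: the conjunct !((E -> !E)) becomes !((False -> True)) = False.
Both cases fail — unsatisfiable.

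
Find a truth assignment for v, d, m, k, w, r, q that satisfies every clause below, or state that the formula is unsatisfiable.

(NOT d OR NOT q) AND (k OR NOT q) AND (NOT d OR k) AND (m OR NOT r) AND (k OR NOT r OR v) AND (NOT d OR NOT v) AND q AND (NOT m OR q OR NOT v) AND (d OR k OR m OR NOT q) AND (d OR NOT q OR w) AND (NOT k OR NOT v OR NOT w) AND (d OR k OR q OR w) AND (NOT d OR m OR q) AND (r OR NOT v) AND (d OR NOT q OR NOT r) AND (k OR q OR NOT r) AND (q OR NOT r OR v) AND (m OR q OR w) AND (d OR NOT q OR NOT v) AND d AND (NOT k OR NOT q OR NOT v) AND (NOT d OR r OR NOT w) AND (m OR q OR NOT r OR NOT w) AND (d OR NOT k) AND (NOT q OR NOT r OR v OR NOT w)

The formula is unsatisfiable.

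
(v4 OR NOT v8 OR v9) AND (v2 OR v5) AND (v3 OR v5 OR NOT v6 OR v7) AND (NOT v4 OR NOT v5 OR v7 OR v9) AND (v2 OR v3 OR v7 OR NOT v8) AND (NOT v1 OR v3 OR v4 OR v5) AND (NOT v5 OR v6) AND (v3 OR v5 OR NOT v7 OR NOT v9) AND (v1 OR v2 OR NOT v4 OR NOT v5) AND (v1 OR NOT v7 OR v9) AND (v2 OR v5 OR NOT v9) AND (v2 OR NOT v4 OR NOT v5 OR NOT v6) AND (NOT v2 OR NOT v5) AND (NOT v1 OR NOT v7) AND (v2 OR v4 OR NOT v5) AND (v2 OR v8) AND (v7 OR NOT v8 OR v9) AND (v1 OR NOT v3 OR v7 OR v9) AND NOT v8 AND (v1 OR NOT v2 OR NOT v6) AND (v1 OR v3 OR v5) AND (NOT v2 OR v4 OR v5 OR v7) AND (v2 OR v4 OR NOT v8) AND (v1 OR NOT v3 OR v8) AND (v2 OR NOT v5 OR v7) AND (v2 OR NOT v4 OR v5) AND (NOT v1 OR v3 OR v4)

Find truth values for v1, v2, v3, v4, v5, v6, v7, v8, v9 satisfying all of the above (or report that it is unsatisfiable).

v1 = True, v2 = True, v3 = True, v4 = True, v5 = False, v6 = False, v7 = False, v8 = False, v9 = True

Unit clause (NOT v8) forces v8 = False.
In (v2 OR v8) only v2 is left, so v2 = True.
In (NOT v2 OR NOT v5) only NOT v5 is left, so v5 = False.
Try v1 = False:
  (v1 OR NOT v2 OR NOT v6) forces v6 = False.
  (v1 OR v3 OR v5) forces v3 = True.
  clause (v1 OR NOT v3 OR v8) is falsified — backtrack.
So v1 = True.
  then (NOT v1 OR NOT v7) forces v7 = False.
  then (NOT v2 OR v4 OR v5 OR v7) forces v4 = True.
Set v3 = True.
Set v6 = False.
Set v9 = True.
All clauses satisfied.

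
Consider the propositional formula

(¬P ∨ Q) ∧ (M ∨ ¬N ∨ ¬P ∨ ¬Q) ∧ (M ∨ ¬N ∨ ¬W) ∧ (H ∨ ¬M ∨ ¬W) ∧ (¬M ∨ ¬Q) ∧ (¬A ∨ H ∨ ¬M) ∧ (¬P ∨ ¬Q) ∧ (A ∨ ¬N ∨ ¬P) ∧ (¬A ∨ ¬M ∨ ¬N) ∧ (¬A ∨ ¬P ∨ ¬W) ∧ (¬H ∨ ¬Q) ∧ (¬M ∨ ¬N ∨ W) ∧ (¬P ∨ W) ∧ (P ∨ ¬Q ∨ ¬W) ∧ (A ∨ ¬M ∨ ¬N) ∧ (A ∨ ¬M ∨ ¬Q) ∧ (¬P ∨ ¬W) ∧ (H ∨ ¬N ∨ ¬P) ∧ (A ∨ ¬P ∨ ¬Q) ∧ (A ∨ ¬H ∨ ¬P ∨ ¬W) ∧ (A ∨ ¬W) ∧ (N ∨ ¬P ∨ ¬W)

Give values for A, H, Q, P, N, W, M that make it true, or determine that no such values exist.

A = False; H = False; Q = False; P = False; N = False; W = False; M = True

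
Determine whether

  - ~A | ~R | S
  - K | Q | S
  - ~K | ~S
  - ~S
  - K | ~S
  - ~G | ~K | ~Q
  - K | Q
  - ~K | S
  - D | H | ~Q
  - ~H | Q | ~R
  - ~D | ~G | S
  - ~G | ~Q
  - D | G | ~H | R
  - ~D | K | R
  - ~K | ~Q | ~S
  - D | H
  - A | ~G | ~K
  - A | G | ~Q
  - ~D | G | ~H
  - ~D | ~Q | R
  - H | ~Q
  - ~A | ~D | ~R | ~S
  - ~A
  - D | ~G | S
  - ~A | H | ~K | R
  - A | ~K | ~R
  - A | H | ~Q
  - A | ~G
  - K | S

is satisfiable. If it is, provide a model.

Case S = True:
  Clause (~S) is falsified — contradiction.
Case S = False:
  (~K | S) forces K = False.
  Clause (K | S) is falsified — contradiction.
Both cases fail, so the formula is unsatisfiable.

The formula is unsatisfiable.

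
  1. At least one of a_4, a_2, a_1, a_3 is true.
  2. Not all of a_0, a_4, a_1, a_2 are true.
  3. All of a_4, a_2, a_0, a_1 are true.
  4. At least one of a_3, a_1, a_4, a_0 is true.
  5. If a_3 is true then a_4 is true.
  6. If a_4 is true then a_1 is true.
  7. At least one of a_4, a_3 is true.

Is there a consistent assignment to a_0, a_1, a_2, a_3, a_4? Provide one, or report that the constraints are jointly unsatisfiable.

UNSATISFIABLE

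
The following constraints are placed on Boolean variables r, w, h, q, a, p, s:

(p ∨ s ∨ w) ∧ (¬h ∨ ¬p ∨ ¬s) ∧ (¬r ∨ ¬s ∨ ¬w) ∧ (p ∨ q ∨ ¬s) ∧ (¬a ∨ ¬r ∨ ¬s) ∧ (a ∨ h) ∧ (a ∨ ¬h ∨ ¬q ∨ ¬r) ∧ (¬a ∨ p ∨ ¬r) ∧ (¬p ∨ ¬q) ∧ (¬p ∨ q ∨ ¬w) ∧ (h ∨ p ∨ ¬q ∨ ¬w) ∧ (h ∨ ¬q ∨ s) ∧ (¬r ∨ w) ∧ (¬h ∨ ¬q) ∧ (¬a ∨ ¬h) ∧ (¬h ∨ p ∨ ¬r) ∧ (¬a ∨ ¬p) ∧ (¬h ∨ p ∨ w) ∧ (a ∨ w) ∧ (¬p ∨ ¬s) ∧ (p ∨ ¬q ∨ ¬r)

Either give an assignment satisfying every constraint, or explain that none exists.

r = False, w = True, h = False, q = False, a = True, p = False, s = False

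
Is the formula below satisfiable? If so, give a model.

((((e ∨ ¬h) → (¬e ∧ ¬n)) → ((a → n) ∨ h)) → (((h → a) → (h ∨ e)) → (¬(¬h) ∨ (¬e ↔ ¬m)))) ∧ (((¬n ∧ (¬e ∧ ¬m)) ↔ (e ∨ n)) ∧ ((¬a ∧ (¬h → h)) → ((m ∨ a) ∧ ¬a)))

m=T, a=F, e=F, n=F, h=F

  (((e ∨ ¬h) → (¬e ∧ ¬n)) → ((a → n) ∨ h)) → (((h → a) → (h ∨ e)) → (¬(¬h) ∨ (¬e ↔ ¬m))) = True
    ((e ∨ ¬h) → (¬e ∧ ¬n)) → ((a → n) ∨ h) = True
      (e ∨ ¬h) → (¬e ∧ ¬n) = True
        e ∨ ¬h = True
          ¬h = True
        ¬e ∧ ¬n = True
          ¬e = True
          ¬n = True
      (a → n) ∨ h = True
        a → n = True
    ((h → a) → (h ∨ e)) → (¬(¬h) ∨ (¬e ↔ ¬m)) = True
      (h → a) → (h ∨ e) = False
        h → a = True
        h ∨ e = False
      ¬(¬h) ∨ (¬e ↔ ¬m) = False
        ¬(¬h) = False
          ¬h = True
        ¬e ↔ ¬m = False
          ¬e = True
          ¬m = False
  ((¬n ∧ (¬e ∧ ¬m)) ↔ (e ∨ n)) ∧ ((¬a ∧ (¬h → h)) → ((m ∨ a) ∧ ¬a)) = True
    (¬n ∧ (¬e ∧ ¬m)) ↔ (e ∨ n) = True
      ¬n ∧ (¬e ∧ ¬m) = False
        ¬n = True
        ¬e ∧ ¬m = False
          ¬e = True
          ¬m = False
      e ∨ n = False
    (¬a ∧ (¬h → h)) → ((m ∨ a) ∧ ¬a) = True
      ¬a ∧ (¬h → h) = False
        ¬a = True
        ¬h → h = False
          ¬h = True
      (m ∨ a) ∧ ¬a = True
        m ∨ a = True
        ¬a = True
Both conjuncts True, so the formula holds.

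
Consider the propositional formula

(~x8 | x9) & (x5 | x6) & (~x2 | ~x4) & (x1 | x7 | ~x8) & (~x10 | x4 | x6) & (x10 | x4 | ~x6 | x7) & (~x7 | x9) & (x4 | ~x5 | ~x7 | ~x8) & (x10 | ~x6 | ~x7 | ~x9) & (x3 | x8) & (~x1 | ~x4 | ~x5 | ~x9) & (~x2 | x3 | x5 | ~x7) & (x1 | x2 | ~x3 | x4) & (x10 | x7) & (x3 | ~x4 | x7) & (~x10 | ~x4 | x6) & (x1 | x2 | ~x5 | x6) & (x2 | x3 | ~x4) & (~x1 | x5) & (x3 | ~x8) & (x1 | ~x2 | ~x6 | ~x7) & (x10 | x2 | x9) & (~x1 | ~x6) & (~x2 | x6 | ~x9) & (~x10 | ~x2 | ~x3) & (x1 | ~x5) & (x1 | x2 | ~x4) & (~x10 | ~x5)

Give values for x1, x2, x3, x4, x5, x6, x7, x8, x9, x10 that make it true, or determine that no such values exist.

x1=T, x2=F, x3=T, x4=F, x5=T, x6=F, x7=T, x8=F, x9=T, x10=F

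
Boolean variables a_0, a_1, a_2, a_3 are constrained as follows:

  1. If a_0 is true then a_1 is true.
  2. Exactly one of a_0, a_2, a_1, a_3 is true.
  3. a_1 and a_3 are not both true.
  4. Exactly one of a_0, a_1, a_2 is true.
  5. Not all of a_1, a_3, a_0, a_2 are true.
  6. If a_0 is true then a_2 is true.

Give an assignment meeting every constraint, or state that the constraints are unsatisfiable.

a_0=F, a_1=T, a_2=F, a_3=F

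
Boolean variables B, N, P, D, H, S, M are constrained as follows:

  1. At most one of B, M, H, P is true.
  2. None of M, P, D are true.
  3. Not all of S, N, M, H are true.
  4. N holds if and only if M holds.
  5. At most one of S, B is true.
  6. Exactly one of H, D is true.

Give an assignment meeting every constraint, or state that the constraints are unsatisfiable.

B = False; N = False; P = False; D = False; H = True; S = False; M = False

  (1) {B, M, H, P}: 1 true — at most one ✓
  (2) {M, P, D}: 0 true — none ✓
  (3) {S, N, M, H}: 1/4 true — not all ✓
  (4) N=F, M=F — same ✓
  (5) {S, B}: 0 true — at most one ✓
  (6) {H, D}: 1 true — exactly one ✓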